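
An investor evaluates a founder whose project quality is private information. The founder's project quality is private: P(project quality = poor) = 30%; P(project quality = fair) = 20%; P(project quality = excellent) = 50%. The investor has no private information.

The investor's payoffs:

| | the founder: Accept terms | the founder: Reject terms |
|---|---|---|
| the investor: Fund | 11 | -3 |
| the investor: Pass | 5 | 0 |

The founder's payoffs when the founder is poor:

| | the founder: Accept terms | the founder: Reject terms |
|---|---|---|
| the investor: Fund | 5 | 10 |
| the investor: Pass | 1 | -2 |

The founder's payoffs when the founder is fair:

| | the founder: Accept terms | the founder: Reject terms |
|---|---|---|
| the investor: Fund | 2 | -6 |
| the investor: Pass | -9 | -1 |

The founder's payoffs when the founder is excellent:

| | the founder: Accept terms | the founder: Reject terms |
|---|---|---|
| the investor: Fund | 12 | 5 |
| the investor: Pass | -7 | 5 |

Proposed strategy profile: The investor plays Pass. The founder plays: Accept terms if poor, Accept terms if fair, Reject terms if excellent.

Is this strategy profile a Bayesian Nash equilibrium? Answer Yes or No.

The investor plays Pass: E[Pass] = 0.3·(5) + 0.2·(5) + 0.5·(0) = 2.5; E[Fund] = 4. Not best-responding. ✗
The founder (project quality poor), facing Pass: Accept terms gives 1, Reject terms gives -2. Proposed Accept terms is best. ✓
The founder (project quality fair), facing Pass: Accept terms gives -9, Reject terms gives -1. Proposed Accept terms is not best — profitable deviation exists. ✗
The founder (project quality excellent), facing Pass: Accept terms gives -7, Reject terms gives 5. Proposed Reject terms is best. ✓

No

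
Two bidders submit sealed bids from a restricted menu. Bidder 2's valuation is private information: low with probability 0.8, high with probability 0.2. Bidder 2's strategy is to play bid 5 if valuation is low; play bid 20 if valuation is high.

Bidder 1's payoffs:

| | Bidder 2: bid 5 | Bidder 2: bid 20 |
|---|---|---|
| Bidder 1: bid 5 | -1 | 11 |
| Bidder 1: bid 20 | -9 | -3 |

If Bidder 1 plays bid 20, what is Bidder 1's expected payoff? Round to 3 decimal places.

Take the expectation over Bidder 2's valuation, weighting each type's action by its prior probability.
E[bid 20] = 0.8·(-9) + 0.2·(-3) = (-7.2) + (-0.6) = -7.8

-7.800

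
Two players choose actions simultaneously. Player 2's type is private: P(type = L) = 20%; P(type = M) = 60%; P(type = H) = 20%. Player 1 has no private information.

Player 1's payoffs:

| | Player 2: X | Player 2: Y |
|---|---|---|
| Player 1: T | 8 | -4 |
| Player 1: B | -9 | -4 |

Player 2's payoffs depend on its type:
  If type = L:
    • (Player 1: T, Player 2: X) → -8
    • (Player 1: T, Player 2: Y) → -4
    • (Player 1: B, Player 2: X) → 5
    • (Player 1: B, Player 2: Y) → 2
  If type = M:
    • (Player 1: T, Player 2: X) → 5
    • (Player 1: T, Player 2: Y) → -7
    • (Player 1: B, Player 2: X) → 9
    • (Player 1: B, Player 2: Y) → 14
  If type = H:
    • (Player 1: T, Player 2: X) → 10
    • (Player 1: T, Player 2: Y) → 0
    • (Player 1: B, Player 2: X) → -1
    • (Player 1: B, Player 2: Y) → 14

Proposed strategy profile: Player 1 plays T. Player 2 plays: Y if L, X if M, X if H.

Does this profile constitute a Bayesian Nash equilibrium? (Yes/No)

Player 1 plays T: E[T] = 0.2·(-4) + 0.6·(8) + 0.2·(8) = 5.6; E[B] = -8. Best-responding. ✓
Player 2 (type L), facing T: X gives -8, Y gives -4. Proposed Y is best. ✓
Player 2 (type M), facing T: X gives 5, Y gives -7. Proposed X is best. ✓
Player 2 (type H), facing T: X gives 10, Y gives 0. Proposed X is best. ✓

Yes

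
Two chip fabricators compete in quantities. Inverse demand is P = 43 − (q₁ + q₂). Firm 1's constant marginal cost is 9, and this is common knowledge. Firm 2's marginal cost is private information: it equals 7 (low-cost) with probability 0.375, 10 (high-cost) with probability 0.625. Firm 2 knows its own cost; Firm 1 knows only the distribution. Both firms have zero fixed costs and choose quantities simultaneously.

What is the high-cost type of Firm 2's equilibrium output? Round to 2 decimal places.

Each type of Firm 2 best-responds to q₁; Firm 1 best-responds to the expected q₂ over Firm 2's types.
Firm 2 with cost c maximizes (43 − (q₁+q₂) − c)·q₂, giving q₂(c) = (43 − c − q₁)/2.
E[c₂] = 0.375·7 + 0.625·10 = 8.875
Firm 1's FOC against E[q₂] yields q₁ = (43 − 2·9 + E[c₂])/3 = (43 − 18 + 8.875)/3 = 11.2917.
q₂(high-cost) = (43 − 10 − 11.2917)/2 = 10.8542.

10.85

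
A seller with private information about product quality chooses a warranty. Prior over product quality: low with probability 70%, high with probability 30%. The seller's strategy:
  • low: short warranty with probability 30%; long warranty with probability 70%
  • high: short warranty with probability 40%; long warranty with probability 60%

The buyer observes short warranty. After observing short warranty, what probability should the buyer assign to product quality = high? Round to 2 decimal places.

Apply Bayes' rule using the sender's strategy as the likelihood.
P(short warranty) = 0.7·0.3 + 0.3·0.4 = 0.33
P(high | short warranty) = (0.3·0.4) / 0.33 = 0.12 / 0.33 = 0.363636

0.36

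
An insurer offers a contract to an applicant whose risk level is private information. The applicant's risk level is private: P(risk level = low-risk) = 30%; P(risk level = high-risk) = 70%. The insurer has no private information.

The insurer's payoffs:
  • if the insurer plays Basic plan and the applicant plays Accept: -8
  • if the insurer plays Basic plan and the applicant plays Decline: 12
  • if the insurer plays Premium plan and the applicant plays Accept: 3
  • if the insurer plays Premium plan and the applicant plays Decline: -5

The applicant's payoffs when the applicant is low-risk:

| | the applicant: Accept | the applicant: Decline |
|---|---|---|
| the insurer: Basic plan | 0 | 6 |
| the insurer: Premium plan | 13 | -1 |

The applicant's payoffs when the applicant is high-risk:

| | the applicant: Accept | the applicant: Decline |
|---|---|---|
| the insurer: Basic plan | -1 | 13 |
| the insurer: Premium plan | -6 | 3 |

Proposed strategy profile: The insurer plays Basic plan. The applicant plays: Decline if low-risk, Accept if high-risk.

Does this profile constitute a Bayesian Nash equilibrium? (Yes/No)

No

The insurer plays Basic plan: E[Basic plan] = 0.3·(12) + 0.7·(-8) = -2; E[Premium plan] = 0.6. Not best-responding. ✗
The applicant (risk level low-risk), facing Basic plan: Accept gives 0, Decline gives 6. Proposed Decline is best. ✓
The applicant (risk level high-risk), facing Basic plan: Accept gives -1, Decline gives 13. Proposed Accept is not best — profitable deviation exists. ✗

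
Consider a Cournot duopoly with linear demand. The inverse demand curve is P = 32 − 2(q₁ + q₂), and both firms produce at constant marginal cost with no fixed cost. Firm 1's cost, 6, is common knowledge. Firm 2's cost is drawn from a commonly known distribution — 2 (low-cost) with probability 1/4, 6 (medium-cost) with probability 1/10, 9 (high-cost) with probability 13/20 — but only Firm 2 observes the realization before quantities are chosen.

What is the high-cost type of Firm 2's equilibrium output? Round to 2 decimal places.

3.50

Firm 2 with cost c maximizes (32 − 2(q₁+q₂) − c)·q₂, giving q₂(c) = (32 − c − 2q₁)/4.
E[c₂] = 1/4·2 + 1/10·6 + 13/20·9 = 6.95
Firm 1's FOC against E[q₂] yields q₁ = (32 − 2·6 + E[c₂])/6 = (32 − 12 + 6.95)/6 = 4.49167.
q₂(high-cost) = (32 − 9 − 2·4.49167)/4 = 3.50417.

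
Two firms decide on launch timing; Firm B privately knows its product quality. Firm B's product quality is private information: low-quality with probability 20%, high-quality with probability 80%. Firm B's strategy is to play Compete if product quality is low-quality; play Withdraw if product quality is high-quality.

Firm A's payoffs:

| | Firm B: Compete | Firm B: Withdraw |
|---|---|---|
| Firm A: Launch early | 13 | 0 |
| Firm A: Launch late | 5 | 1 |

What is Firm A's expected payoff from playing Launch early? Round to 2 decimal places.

E[Launch early] = 0.2·13 + 0.8·0 = 2.6 + 0 = 2.6

2.60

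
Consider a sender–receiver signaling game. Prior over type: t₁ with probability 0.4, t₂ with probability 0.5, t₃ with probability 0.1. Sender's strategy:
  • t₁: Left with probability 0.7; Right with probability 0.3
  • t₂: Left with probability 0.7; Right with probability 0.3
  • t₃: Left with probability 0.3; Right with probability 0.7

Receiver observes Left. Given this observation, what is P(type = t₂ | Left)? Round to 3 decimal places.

0.530

Apply Bayes' rule using the sender's strategy as the likelihood.
P(Left) = 0.4·0.7 + 0.5·0.7 + 0.1·0.3 = 0.66
P(t₂ | Left) = (0.5·0.7) / 0.66 = 0.35 / 0.66 = 0.530303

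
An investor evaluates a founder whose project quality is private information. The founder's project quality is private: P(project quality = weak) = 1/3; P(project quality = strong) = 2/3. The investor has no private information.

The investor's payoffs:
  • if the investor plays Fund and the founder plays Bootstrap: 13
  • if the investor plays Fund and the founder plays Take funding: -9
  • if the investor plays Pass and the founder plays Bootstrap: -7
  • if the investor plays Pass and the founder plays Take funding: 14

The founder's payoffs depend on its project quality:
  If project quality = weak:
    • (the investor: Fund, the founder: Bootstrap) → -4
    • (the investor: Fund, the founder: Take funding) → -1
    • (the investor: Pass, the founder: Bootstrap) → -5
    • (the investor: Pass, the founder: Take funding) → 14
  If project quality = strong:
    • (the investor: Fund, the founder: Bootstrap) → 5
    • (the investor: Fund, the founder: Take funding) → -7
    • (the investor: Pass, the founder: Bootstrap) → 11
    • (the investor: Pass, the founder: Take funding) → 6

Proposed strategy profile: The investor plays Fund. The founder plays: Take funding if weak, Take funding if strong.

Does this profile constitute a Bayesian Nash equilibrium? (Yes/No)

No

A profile is a BNE iff every type of every player is best-responding given beliefs about the other side.
The investor plays Fund: E[Fund] = 1/3·(-9) + 2/3·(-9) = -9; E[Pass] = 14. Not best-responding. ✗
The founder (project quality weak), facing Fund: Bootstrap gives -4, Take funding gives -1. Proposed Take funding is best. ✓
The founder (project quality strong), facing Fund: Bootstrap gives 5, Take funding gives -7. Proposed Take funding is not best — profitable deviation exists. ✗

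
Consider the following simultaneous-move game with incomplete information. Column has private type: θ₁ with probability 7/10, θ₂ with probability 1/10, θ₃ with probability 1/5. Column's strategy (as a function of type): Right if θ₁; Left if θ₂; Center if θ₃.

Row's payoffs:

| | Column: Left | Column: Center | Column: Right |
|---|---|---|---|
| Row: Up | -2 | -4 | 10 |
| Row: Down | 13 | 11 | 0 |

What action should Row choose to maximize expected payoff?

Up

E[Up] = 7/10·(10) + 1/10·(-2) + 1/5·(-4) = 6
E[Down] = 7/10·(0) + 1/10·(13) + 1/5·(11) = 7/2
Best response: Up (6 is the largest).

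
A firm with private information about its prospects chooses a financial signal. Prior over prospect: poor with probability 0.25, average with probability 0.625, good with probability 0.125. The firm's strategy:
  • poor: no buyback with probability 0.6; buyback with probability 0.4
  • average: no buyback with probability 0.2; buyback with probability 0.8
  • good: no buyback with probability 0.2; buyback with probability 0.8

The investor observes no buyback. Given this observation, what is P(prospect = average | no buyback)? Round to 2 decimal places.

0.42

P(no buyback) = 0.25·0.6 + 0.625·0.2 + 0.125·0.2 = 0.3
P(average | no buyback) = (0.625·0.2) / 0.3 = 0.125 / 0.3 = 0.416667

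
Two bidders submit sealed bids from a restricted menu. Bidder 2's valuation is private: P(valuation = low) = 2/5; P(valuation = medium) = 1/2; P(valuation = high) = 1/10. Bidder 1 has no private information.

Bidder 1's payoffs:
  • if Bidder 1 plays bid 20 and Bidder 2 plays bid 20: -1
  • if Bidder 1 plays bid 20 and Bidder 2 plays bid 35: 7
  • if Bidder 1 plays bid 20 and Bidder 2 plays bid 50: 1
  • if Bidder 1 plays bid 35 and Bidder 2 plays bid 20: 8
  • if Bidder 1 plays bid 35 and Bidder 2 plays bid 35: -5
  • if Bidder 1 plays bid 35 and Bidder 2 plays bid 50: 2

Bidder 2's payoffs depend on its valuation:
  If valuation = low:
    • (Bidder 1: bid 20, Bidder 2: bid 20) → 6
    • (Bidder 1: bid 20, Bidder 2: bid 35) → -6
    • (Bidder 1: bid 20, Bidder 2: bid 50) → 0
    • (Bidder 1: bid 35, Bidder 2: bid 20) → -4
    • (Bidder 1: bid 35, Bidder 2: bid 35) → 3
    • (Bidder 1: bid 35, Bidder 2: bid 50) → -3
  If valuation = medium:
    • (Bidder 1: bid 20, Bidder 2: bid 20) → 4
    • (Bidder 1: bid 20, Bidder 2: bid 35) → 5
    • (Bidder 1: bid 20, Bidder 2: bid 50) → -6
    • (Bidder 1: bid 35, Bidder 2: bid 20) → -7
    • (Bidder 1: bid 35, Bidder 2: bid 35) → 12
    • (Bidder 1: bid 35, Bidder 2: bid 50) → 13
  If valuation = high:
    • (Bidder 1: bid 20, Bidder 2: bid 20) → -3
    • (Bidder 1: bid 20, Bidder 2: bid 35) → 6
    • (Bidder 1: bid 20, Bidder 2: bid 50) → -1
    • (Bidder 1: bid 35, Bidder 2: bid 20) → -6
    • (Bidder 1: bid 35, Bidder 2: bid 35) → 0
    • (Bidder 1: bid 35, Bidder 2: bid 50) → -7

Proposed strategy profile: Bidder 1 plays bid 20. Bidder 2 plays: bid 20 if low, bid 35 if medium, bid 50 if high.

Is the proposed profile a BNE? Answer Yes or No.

A profile is a BNE iff every type of every player is best-responding given beliefs about the other side.
Bidder 1 plays bid 20: E[bid 20] = 2/5·(-1) + 1/2·(7) + 1/10·(1) = 16/5; E[bid 35] = 9/10. Best-responding. ✓
Bidder 2 (valuation low), facing bid 20: bid 20 gives 6, bid 35 gives -6, bid 50 gives 0. Proposed bid 20 is best. ✓
Bidder 2 (valuation medium), facing bid 20: bid 20 gives 4, bid 35 gives 5, bid 50 gives -6. Proposed bid 35 is best. ✓
Bidder 2 (valuation high), facing bid 20: bid 20 gives -3, bid 35 gives 6, bid 50 gives -1. Proposed bid 50 is not best — profitable deviation exists. ✗

No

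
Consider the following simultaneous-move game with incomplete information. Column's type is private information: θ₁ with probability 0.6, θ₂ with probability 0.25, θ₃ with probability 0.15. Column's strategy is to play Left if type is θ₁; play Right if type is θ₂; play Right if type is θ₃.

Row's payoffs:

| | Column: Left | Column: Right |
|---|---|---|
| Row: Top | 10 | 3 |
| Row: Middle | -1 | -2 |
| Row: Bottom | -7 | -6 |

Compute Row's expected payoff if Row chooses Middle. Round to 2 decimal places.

E[Middle] = 0.6·(-1) + 0.25·(-2) + 0.15·(-2) = (-0.6) + (-0.5) + (-0.3) = -1.4

-1.40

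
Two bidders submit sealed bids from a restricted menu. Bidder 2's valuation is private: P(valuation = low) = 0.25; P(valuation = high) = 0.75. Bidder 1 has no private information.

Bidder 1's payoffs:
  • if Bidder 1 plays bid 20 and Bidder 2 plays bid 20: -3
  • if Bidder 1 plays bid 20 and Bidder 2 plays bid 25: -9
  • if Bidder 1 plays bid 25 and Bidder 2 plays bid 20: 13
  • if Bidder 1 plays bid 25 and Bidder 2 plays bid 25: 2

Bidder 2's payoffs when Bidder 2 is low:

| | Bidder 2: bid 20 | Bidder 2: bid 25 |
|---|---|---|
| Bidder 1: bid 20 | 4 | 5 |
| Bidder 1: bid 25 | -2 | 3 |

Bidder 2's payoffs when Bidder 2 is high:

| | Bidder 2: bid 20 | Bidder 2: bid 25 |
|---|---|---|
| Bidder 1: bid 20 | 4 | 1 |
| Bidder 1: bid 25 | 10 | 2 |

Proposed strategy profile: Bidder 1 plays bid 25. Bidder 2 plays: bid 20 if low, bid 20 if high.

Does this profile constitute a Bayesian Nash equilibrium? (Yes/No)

A profile is a BNE iff every type of every player is best-responding given beliefs about the other side.
Bidder 1 plays bid 25: E[bid 25] = 0.25·(13) + 0.75·(13) = 13; E[bid 20] = -3. Best-responding. ✓
Bidder 2 (valuation low), facing bid 25: bid 20 gives -2, bid 25 gives 3. Proposed bid 20 is not best — profitable deviation exists. ✗
Bidder 2 (valuation high), facing bid 25: bid 20 gives 10, bid 25 gives 2. Proposed bid 20 is best. ✓

No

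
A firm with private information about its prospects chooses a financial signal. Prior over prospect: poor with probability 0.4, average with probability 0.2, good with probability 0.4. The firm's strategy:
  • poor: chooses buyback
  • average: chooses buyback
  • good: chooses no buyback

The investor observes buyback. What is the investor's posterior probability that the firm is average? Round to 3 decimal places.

P(buyback) = 0.4·1 + 0.2·1 + 0.4·0 = 0.6
P(average | buyback) = (0.2·1) / 0.6 = 0.2 / 0.6 = 0.333333

0.333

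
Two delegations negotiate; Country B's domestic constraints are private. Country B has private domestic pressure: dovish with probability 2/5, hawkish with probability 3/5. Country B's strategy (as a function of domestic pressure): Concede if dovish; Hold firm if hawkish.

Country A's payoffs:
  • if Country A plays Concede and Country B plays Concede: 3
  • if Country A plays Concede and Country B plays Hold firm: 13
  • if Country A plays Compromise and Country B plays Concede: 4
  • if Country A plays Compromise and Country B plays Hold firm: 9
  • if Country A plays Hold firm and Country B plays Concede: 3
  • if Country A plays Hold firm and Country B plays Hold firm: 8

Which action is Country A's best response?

Concede

Compute Country A's expected payoff for each action, taking the expectation over Country B's type.
E[Concede] = 2/5·(3) + 3/5·(13) = 9
E[Compromise] = 2/5·(4) + 3/5·(9) = 7
E[Hold firm] = 2/5·(3) + 3/5·(8) = 6
Best response: Concede (9 is the largest).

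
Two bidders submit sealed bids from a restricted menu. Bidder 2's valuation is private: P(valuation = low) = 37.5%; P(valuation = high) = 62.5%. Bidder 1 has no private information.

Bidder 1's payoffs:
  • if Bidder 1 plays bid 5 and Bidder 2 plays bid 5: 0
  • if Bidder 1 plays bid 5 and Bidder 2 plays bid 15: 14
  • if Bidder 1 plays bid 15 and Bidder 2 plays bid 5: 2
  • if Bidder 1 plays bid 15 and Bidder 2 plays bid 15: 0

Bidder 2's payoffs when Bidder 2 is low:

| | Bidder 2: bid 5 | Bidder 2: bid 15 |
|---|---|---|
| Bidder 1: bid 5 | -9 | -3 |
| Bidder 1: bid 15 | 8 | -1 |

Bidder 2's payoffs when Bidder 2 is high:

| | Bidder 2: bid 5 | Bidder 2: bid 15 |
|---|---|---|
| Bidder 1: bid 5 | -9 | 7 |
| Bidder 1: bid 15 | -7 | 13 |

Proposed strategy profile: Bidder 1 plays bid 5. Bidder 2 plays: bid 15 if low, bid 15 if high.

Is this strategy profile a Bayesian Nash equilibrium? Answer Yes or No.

Bidder 1 plays bid 5: E[bid 5] = 0.375·(14) + 0.625·(14) = 14; E[bid 15] = 0. Best-responding. ✓
Bidder 2 (valuation low), facing bid 5: bid 5 gives -9, bid 15 gives -3. Proposed bid 15 is best. ✓
Bidder 2 (valuation high), facing bid 5: bid 5 gives -9, bid 15 gives 7. Proposed bid 15 is best. ✓

Yes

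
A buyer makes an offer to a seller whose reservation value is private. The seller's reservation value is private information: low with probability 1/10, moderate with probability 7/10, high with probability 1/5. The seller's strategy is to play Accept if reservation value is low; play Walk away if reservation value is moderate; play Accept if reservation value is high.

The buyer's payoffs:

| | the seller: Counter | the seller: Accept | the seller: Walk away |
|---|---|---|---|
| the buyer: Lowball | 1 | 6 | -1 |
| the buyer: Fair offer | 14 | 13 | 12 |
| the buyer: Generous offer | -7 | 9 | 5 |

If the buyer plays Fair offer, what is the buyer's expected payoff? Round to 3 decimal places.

Take the expectation over the seller's reservation value, weighting each type's action by its prior probability.
E[Fair offer] = 1/10·13 + 7/10·12 + 1/5·13 = 13/10 + 42/5 + 13/5 = 123/10

12.300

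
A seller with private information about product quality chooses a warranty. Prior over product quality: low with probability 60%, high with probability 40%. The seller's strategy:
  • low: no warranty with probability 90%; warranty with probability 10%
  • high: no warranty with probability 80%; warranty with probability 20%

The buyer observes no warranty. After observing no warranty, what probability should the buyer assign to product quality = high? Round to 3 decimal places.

Apply Bayes' rule using the sender's strategy as the likelihood.
P(no warranty) = 0.6·0.9 + 0.4·0.8 = 0.86
P(high | no warranty) = (0.4·0.8) / 0.86 = 0.32 / 0.86 = 0.372093

0.372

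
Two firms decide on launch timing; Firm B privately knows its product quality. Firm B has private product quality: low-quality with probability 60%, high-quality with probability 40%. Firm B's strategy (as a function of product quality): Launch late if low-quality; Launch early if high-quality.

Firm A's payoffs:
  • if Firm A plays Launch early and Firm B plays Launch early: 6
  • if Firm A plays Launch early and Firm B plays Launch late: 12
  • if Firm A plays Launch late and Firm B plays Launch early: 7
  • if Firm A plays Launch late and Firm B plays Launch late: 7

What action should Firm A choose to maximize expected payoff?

Launch early

Compute Firm A's expected payoff for each action, taking the expectation over Firm B's type.
E[Launch early] = 0.6·(12) + 0.4·(6) = 9.6
E[Launch late] = 0.6·(7) + 0.4·(7) = 7
Best response: Launch early (9.6 is the largest).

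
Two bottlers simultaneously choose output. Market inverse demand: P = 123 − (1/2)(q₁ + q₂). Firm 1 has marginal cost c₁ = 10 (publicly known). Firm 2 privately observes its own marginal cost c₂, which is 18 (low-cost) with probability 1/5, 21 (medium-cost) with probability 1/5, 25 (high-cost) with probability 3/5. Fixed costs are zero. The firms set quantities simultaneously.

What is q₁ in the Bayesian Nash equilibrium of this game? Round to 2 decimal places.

Type-c best response for Firm 2: q₂(c) = (123 − c) − q₁/2.
Firm 1 maximizes expected profit; its first-order condition is 123 − q₁ − (1/2)E[q₂] − 10 = 0.
Substituting E[q₂] and solving: E[c₂] = 22.8, so q₁ = (123 − 2·10 + 22.8)/(3/2) = 83.8667.

83.87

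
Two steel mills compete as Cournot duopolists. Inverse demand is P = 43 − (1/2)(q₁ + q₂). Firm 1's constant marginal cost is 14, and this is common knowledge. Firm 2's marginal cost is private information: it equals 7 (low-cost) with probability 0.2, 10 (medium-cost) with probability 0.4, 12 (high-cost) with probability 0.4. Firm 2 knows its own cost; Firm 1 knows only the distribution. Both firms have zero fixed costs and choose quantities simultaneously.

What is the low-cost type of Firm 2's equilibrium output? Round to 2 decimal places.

Each type of Firm 2 best-responds to q₁; Firm 1 best-responds to the expected q₂ over Firm 2's types.
Firm 2 with cost c maximizes (43 − (1/2)(q₁+q₂) − c)·q₂, giving q₂(c) = (43 − c − (1/2)q₁).
E[c₂] = 0.2·7 + 0.4·10 + 0.4·12 = 10.2
Firm 1's FOC against E[q₂] yields q₁ = (43 − 2·14 + E[c₂])/(3/2) = (43 − 28 + 10.2)/(3/2) = 16.8.
q₂(low-cost) = (43 − 7 − (1/2)·16.8) = 27.6.

27.60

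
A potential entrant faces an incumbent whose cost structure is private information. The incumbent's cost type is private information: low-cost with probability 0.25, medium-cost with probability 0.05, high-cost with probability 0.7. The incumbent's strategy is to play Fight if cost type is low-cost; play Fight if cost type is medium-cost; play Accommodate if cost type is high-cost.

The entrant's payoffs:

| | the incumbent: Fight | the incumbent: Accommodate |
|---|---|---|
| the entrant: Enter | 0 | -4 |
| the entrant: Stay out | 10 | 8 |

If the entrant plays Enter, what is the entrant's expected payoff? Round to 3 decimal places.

-2.800

Take the expectation over the incumbent's cost type, weighting each type's action by its prior probability.
E[Enter] = 0.25·0 + 0.05·0 + 0.7·(-4) = 0 + 0 + (-2.8) = -2.8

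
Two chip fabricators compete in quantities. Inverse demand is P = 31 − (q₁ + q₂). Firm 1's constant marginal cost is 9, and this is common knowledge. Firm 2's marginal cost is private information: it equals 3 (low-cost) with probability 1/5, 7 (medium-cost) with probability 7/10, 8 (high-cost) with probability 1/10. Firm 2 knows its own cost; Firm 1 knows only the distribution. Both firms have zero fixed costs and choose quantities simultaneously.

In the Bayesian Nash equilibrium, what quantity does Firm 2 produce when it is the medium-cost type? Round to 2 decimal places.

Type-c best response for Firm 2: q₂(c) = (31 − c)/2 − q₁/2.
Firm 1 maximizes expected profit; its first-order condition is 31 − 2q₁ − E[q₂] − 9 = 0.
Substituting E[q₂] and solving: E[c₂] = 6.3, so q₁ = (31 − 2·9 + 6.3)/3 = 6.43333.
q₂(medium-cost) = (31 − 7 − 6.43333)/2 = 8.78333.

8.78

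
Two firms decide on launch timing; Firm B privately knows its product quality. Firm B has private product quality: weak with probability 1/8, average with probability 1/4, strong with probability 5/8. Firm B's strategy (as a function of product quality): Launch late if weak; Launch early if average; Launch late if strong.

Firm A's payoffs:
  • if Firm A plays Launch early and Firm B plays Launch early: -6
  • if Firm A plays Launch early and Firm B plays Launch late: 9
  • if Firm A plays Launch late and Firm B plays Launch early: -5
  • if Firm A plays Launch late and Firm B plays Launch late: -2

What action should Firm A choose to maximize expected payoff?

Launch early

E[Launch early] = 1/8·(9) + 1/4·(-6) + 5/8·(9) = 21/4
E[Launch late] = 1/8·(-2) + 1/4·(-5) + 5/8·(-2) = -11/4
Best response: Launch early (21/4 is the largest).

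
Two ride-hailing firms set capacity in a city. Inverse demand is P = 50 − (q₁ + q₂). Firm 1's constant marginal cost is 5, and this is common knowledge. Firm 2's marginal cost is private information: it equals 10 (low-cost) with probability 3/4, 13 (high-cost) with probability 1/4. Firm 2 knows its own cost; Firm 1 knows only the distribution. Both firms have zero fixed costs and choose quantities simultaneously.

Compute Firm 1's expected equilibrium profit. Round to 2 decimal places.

286.17

Each type of Firm 2 best-responds to q₁; Firm 1 best-responds to the expected q₂ over Firm 2's types.
Firm 2 with cost c maximizes (50 − (q₁+q₂) − c)·q₂, giving q₂(c) = (50 − c − q₁)/2.
E[c₂] = 3/4·10 + 1/4·13 = 10.75
Firm 1's FOC against E[q₂] yields q₁ = (50 − 2·5 + E[c₂])/3 = (50 − 10 + 10.75)/3 = 16.9167.
E[P] = 50 − (q₁ + E[q₂]) = 21.9167; Firm 1's expected profit = (E[P] − 5)·q₁ = (21.9167 − 5)·16.9167 = 286.174.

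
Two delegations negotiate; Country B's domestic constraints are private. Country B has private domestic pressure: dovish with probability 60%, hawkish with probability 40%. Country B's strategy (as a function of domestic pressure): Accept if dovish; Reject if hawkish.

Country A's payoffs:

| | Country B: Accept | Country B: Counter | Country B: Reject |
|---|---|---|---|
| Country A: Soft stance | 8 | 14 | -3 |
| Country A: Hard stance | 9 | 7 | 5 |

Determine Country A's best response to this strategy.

E[Soft stance] = 0.6·(8) + 0.4·(-3) = 3.6
E[Hard stance] = 0.6·(9) + 0.4·(5) = 7.4
Best response: Hard stance (7.4 is the largest).

Hard stance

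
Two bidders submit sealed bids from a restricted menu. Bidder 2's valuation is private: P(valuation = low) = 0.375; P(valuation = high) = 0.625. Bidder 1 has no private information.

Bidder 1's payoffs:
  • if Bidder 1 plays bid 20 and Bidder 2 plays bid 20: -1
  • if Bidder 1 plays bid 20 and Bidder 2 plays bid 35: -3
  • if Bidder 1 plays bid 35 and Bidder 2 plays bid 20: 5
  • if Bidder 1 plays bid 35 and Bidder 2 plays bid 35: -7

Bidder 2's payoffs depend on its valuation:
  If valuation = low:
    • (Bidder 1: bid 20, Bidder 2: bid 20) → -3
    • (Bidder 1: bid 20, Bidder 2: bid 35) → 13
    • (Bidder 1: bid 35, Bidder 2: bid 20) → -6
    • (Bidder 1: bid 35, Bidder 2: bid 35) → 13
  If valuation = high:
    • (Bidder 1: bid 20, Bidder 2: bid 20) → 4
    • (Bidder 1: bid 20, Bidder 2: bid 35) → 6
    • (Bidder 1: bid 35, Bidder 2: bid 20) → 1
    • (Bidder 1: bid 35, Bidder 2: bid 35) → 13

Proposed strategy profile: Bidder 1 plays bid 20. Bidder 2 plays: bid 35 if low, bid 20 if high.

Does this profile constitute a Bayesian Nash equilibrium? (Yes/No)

No

A profile is a BNE iff every type of every player is best-responding given beliefs about the other side.
Bidder 1 plays bid 20: E[bid 20] = 0.375·(-3) + 0.625·(-1) = -1.75; E[bid 35] = 0.5. Not best-responding. ✗
Bidder 2 (valuation low), facing bid 20: bid 20 gives -3, bid 35 gives 13. Proposed bid 35 is best. ✓
Bidder 2 (valuation high), facing bid 20: bid 20 gives 4, bid 35 gives 6. Proposed bid 20 is not best — profitable deviation exists. ✗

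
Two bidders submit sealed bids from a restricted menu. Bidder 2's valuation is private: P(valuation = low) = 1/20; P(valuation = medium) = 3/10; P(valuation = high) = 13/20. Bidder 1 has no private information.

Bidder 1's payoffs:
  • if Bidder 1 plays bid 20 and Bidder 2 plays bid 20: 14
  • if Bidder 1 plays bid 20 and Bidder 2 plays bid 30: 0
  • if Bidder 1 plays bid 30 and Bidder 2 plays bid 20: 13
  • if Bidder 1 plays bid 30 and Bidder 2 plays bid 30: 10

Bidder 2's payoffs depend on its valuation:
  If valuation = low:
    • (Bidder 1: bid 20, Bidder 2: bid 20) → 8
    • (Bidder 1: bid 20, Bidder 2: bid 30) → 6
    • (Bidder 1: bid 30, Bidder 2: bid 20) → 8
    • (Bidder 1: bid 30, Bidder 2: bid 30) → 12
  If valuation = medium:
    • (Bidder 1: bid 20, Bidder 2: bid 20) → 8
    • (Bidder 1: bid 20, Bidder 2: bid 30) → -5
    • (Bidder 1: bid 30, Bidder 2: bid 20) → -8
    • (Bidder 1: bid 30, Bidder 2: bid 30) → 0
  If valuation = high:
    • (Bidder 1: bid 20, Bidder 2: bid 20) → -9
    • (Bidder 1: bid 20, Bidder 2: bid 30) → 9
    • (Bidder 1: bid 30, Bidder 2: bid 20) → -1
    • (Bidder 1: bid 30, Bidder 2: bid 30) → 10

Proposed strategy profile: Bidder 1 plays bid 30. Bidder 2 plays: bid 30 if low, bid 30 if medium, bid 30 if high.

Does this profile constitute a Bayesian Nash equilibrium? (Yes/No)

Bidder 1 plays bid 30: E[bid 30] = 1/20·(10) + 3/10·(10) + 13/20·(10) = 10; E[bid 20] = 0. Best-responding. ✓
Bidder 2 (valuation low), facing bid 30: bid 20 gives 8, bid 30 gives 12. Proposed bid 30 is best. ✓
Bidder 2 (valuation medium), facing bid 30: bid 20 gives -8, bid 30 gives 0. Proposed bid 30 is best. ✓
Bidder 2 (valuation high), facing bid 30: bid 20 gives -1, bid 30 gives 10. Proposed bid 30 is best. ✓

Yes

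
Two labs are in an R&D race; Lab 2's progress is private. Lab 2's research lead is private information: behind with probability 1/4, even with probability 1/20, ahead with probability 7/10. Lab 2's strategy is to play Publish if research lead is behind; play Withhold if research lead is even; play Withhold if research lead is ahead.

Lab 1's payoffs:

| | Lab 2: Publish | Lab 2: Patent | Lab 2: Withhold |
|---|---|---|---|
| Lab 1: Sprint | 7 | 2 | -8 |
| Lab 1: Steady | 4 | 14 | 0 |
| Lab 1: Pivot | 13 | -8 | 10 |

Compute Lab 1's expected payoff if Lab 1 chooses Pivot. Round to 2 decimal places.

10.75

E[Pivot] = 1/4·13 + 1/20·10 + 7/10·10 = 13/4 + 1/2 + 7 = 43/4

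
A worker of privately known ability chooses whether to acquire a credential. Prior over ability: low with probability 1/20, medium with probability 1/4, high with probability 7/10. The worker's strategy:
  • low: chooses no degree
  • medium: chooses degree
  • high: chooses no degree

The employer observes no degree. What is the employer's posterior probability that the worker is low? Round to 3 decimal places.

Apply Bayes' rule using the sender's strategy as the likelihood.
P(no degree) = (1/20)·1 + (1/4)·0 + (7/10)·1 = 3/4
P(low | no degree) = ((1/20)·1) / (3/4) = (1/20) / (3/4) = 1/15

0.067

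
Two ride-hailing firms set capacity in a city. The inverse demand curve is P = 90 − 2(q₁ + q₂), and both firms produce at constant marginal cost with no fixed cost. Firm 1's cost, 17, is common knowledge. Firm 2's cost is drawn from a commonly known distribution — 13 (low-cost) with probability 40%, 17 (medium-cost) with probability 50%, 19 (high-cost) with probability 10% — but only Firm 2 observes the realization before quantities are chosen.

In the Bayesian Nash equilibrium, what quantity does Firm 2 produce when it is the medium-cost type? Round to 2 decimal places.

12.28

Type-c best response for Firm 2: q₂(c) = (90 − c)/4 − q₁/2.
Firm 1 maximizes expected profit; its first-order condition is 90 − 4q₁ − 2E[q₂] − 17 = 0.
Substituting E[q₂] and solving: E[c₂] = 15.6, so q₁ = (90 − 2·17 + 15.6)/6 = 11.9333.
q₂(medium-cost) = (90 − 17 − 2·11.9333)/4 = 12.2833.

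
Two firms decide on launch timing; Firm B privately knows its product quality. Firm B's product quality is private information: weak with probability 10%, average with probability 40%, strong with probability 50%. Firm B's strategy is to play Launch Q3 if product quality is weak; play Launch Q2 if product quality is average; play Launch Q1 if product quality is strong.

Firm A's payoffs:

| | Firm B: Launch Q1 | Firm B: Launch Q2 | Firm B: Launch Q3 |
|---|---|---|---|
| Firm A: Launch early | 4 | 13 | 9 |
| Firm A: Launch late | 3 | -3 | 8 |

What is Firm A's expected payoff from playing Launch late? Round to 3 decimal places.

1.100

Take the expectation over Firm B's product quality, weighting each type's action by its prior probability.
E[Launch late] = 0.1·8 + 0.4·(-3) + 0.5·3 = 0.8 + (-1.2) + 1.5 = 1.1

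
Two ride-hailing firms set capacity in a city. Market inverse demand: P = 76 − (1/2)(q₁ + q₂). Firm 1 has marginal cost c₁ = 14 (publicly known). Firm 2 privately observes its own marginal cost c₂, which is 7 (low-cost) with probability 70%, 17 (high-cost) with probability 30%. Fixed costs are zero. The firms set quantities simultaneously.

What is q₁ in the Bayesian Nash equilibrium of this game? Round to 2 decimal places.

38.67

Type-c best response for Firm 2: q₂(c) = (76 − c) − q₁/2.
Firm 1 maximizes expected profit; its first-order condition is 76 − q₁ − (1/2)E[q₂] − 14 = 0.
Substituting E[q₂] and solving: E[c₂] = 10, so q₁ = (76 − 2·14 + 10)/(3/2) = 38.6667.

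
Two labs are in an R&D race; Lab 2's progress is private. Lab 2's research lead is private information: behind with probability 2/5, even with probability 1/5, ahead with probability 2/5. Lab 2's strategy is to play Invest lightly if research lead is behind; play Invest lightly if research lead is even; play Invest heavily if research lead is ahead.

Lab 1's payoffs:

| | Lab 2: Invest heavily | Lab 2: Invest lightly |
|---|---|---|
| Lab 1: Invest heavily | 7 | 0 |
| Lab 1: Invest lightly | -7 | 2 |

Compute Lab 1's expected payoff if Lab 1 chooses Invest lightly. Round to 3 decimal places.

E[Invest lightly] = 2/5·2 + 1/5·2 + 2/5·(-7) = 4/5 + 2/5 + (-14/5) = -8/5

-1.600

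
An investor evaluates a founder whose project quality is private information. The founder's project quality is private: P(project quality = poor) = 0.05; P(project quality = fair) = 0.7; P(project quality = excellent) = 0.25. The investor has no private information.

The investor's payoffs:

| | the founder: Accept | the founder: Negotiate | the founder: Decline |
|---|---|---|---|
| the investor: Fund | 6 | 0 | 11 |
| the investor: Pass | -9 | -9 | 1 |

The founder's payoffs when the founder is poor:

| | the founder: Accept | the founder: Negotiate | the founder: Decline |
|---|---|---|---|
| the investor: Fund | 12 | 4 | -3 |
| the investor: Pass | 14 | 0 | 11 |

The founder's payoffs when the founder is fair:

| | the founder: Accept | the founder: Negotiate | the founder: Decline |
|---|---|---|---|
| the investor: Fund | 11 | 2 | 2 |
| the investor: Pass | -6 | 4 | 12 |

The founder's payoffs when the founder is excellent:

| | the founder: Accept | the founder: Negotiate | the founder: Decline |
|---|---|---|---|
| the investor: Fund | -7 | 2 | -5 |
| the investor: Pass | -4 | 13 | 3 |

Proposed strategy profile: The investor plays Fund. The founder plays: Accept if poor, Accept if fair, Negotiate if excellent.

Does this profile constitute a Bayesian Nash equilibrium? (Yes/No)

Yes

A profile is a BNE iff every type of every player is best-responding given beliefs about the other side.
The investor plays Fund: E[Fund] = 0.05·(6) + 0.7·(6) + 0.25·(0) = 4.5; E[Pass] = -9. Best-responding. ✓
The founder (project quality poor), facing Fund: Accept gives 12, Negotiate gives 4, Decline gives -3. Proposed Accept is best. ✓
The founder (project quality fair), facing Fund: Accept gives 11, Negotiate gives 2, Decline gives 2. Proposed Accept is best. ✓
The founder (project quality excellent), facing Fund: Accept gives -7, Negotiate gives 2, Decline gives -5. Proposed Negotiate is best. ✓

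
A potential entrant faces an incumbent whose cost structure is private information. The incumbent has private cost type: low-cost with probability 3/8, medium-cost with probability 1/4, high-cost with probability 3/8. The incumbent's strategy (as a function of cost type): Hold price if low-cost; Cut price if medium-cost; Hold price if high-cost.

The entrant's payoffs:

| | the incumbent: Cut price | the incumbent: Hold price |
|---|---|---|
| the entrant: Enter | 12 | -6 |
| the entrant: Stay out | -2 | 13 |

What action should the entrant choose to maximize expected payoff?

Stay out

Compute the entrant's expected payoff for each action, taking the expectation over the incumbent's type.
E[Enter] = 3/8·(-6) + 1/4·(12) + 3/8·(-6) = -3/2
E[Stay out] = 3/8·(13) + 1/4·(-2) + 3/8·(13) = 37/4
Best response: Stay out (37/4 is the largest).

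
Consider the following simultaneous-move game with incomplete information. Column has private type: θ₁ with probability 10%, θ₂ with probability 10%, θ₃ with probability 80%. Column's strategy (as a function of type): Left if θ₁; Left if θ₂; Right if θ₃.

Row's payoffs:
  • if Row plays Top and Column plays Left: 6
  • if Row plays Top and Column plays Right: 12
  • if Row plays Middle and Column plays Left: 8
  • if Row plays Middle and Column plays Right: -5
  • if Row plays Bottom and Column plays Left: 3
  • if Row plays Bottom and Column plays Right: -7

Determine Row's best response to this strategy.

E[Top] = 0.1·(6) + 0.1·(6) + 0.8·(12) = 10.8
E[Middle] = 0.1·(8) + 0.1·(8) + 0.8·(-5) = -2.4
E[Bottom] = 0.1·(3) + 0.1·(3) + 0.8·(-7) = -5
Best response: Top (10.8 is the largest).

Top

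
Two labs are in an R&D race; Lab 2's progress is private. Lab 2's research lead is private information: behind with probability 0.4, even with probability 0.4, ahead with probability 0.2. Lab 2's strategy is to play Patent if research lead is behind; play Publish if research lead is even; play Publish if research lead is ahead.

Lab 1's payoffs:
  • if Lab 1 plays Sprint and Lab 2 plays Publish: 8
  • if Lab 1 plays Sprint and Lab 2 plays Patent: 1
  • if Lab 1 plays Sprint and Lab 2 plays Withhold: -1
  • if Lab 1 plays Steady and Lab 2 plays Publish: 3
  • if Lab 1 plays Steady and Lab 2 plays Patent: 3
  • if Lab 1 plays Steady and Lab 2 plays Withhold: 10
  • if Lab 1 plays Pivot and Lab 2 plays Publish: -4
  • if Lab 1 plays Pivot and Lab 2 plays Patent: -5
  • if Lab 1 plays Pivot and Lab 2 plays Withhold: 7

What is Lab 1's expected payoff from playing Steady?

3

E[Steady] = 0.4·3 + 0.4·3 + 0.2·3 = 1.2 + 1.2 + 0.6 = 3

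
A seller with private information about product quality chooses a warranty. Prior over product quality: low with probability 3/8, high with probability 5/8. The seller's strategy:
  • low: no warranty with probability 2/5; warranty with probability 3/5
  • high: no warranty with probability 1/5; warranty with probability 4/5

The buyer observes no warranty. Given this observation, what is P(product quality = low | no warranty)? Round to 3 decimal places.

0.545

P(no warranty) = (3/8)·(2/5) + (5/8)·(1/5) = 11/40
P(low | no warranty) = ((3/8)·(2/5)) / (11/40) = (3/20) / (11/40) = 6/11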